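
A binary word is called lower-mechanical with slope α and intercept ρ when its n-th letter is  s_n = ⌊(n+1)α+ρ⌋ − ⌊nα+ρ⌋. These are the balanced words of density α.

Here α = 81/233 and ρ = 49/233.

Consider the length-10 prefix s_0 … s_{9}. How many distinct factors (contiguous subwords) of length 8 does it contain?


3

t_n = ⌊(n·81+49)/233⌋ for n = 0 … 10:
  n=0…9: ⌊49/233⌋=0 ⌊130/233⌋=0 ⌊211/233⌋=0 ⌊292/233⌋=1 ⌊373/233⌋=1 ⌊454/233⌋=1 ⌊535/233⌋=2 ⌊616/233⌋=2 ⌊697/233⌋=2 ⌊778/233⌋=3
  n=10: ⌊859/233⌋=3
s_n = t_(n+1) − t_n for n = 0 … 9 gives
prefix = 0010010010
slide a length-8 window over [0..7] … [2..9] (3 windows); first occurrence of each distinct factor:
  [  0..  7] 00100100
  [  1..  8] 01001001
  [  2..  9] 10010010
distinct factors: {00100100, 01001001, 10010010}
count = 3  (Sturmian bound for length 8 is 9)


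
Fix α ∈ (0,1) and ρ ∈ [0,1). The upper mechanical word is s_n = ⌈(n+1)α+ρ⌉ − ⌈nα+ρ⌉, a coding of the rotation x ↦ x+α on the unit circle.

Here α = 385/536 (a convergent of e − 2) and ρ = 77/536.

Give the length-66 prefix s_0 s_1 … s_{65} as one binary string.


011101101110110111011011101101110111011011101101110110111011011101

n=0: ⌈(1·385+77)/536⌉ − ⌈(0·385+77)/536⌉ = ⌈462/536⌉ − ⌈77/536⌉ = 1 − 1 = 0
n=1: ⌈(2·385+77)/536⌉ − ⌈(1·385+77)/536⌉ = ⌈847/536⌉ − ⌈462/536⌉ = 2 − 1 = 1
n=2: ⌈(3·385+77)/536⌉ − ⌈(2·385+77)/536⌉ = ⌈1232/536⌉ − ⌈847/536⌉ = 3 − 2 = 1
n=3: ⌈(4·385+77)/536⌉ − ⌈(3·385+77)/536⌉ = ⌈1617/536⌉ − ⌈1232/536⌉ = 4 − 3 = 1
n=4: ⌈(5·385+77)/536⌉ − ⌈(4·385+77)/536⌉ = ⌈2002/536⌉ − ⌈1617/536⌉ = 4 − 4 = 0
n=5: ⌈(6·385+77)/536⌉ − ⌈(5·385+77)/536⌉ = ⌈2387/536⌉ − ⌈2002/536⌉ = 5 − 4 = 1
n=6: ⌈(7·385+77)/536⌉ − ⌈(6·385+77)/536⌉ = ⌈2772/536⌉ − ⌈2387/536⌉ = 6 − 5 = 1
n=7: ⌈(8·385+77)/536⌉ − ⌈(7·385+77)/536⌉ = ⌈3157/536⌉ − ⌈2772/536⌉ = 6 − 6 = 0
n=8: ⌈(9·385+77)/536⌉ − ⌈(8·385+77)/536⌉ = ⌈3542/536⌉ − ⌈3157/536⌉ = 7 − 6 = 1
n=9: ⌈(10·385+77)/536⌉ − ⌈(9·385+77)/536⌉ = ⌈3927/536⌉ − ⌈3542/536⌉ = 8 − 7 = 1
n=10: ⌈(11·385+77)/536⌉ − ⌈(10·385+77)/536⌉ = ⌈4312/536⌉ − ⌈3927/536⌉ = 9 − 8 = 1
n=11: ⌈(12·385+77)/536⌉ − ⌈(11·385+77)/536⌉ = ⌈4697/536⌉ − ⌈4312/536⌉ = 9 − 9 = 0
n=12: ⌈(13·385+77)/536⌉ − ⌈(12·385+77)/536⌉ = ⌈5082/536⌉ − ⌈4697/536⌉ = 10 − 9 = 1
n=13: ⌈(14·385+77)/536⌉ − ⌈(13·385+77)/536⌉ = ⌈5467/536⌉ − ⌈5082/536⌉ = 11 − 10 = 1
n=14: ⌈(15·385+77)/536⌉ − ⌈(14·385+77)/536⌉ = ⌈5852/536⌉ − ⌈5467/536⌉ = 11 − 11 = 0
n=15: ⌈(16·385+77)/536⌉ − ⌈(15·385+77)/536⌉ = ⌈6237/536⌉ − ⌈5852/536⌉ = 12 − 11 = 1
n=16: ⌈(17·385+77)/536⌉ − ⌈(16·385+77)/536⌉ = ⌈6622/536⌉ − ⌈6237/536⌉ = 13 − 12 = 1
n=17: ⌈(18·385+77)/536⌉ − ⌈(17·385+77)/536⌉ = ⌈7007/536⌉ − ⌈6622/536⌉ = 14 − 13 = 1
n=18: ⌈(19·385+77)/536⌉ − ⌈(18·385+77)/536⌉ = ⌈7392/536⌉ − ⌈7007/536⌉ = 14 − 14 = 0
n=19: ⌈(20·385+77)/536⌉ − ⌈(19·385+77)/536⌉ = ⌈7777/536⌉ − ⌈7392/536⌉ = 15 − 14 = 1
n=20: ⌈(21·385+77)/536⌉ − ⌈(20·385+77)/536⌉ = ⌈8162/536⌉ − ⌈7777/536⌉ = 16 − 15 = 1
n=21: ⌈(22·385+77)/536⌉ − ⌈(21·385+77)/536⌉ = ⌈8547/536⌉ − ⌈8162/536⌉ = 16 − 16 = 0
n=22: ⌈(23·385+77)/536⌉ − ⌈(22·385+77)/536⌉ = ⌈8932/536⌉ − ⌈8547/536⌉ = 17 − 16 = 1
n=23: ⌈(24·385+77)/536⌉ − ⌈(23·385+77)/536⌉ = ⌈9317/536⌉ − ⌈8932/536⌉ = 18 − 17 = 1
n=24: ⌈(25·385+77)/536⌉ − ⌈(24·385+77)/536⌉ = ⌈9702/536⌉ − ⌈9317/536⌉ = 19 − 18 = 1
n=25: ⌈(26·385+77)/536⌉ − ⌈(25·385+77)/536⌉ = ⌈10087/536⌉ − ⌈9702/536⌉ = 19 − 19 = 0
n=26: ⌈(27·385+77)/536⌉ − ⌈(26·385+77)/536⌉ = ⌈10472/536⌉ − ⌈10087/536⌉ = 20 − 19 = 1
n=27: ⌈(28·385+77)/536⌉ − ⌈(27·385+77)/536⌉ = ⌈10857/536⌉ − ⌈10472/536⌉ = 21 − 20 = 1
n=28: ⌈(29·385+77)/536⌉ − ⌈(28·385+77)/536⌉ = ⌈11242/536⌉ − ⌈10857/536⌉ = 21 − 21 = 0
n=29: ⌈(30·385+77)/536⌉ − ⌈(29·385+77)/536⌉ = ⌈11627/536⌉ − ⌈11242/536⌉ = 22 − 21 = 1
n=30: ⌈(31·385+77)/536⌉ − ⌈(30·385+77)/536⌉ = ⌈12012/536⌉ − ⌈11627/536⌉ = 23 − 22 = 1
n=31: ⌈(32·385+77)/536⌉ − ⌈(31·385+77)/536⌉ = ⌈12397/536⌉ − ⌈12012/536⌉ = 24 − 23 = 1
n=32: ⌈(33·385+77)/536⌉ − ⌈(32·385+77)/536⌉ = ⌈12782/536⌉ − ⌈12397/536⌉ = 24 − 24 = 0
n=33: ⌈(34·385+77)/536⌉ − ⌈(33·385+77)/536⌉ = ⌈13167/536⌉ − ⌈12782/536⌉ = 25 − 24 = 1
n=34: ⌈(35·385+77)/536⌉ − ⌈(34·385+77)/536⌉ = ⌈13552/536⌉ − ⌈13167/536⌉ = 26 − 25 = 1
n=35: ⌈(36·385+77)/536⌉ − ⌈(35·385+77)/536⌉ = ⌈13937/536⌉ − ⌈13552/536⌉ = 27 − 26 = 1
n=36: ⌈(37·385+77)/536⌉ − ⌈(36·385+77)/536⌉ = ⌈14322/536⌉ − ⌈13937/536⌉ = 27 − 27 = 0
n=37: ⌈(38·385+77)/536⌉ − ⌈(37·385+77)/536⌉ = ⌈14707/536⌉ − ⌈14322/536⌉ = 28 − 27 = 1
n=38: ⌈(39·385+77)/536⌉ − ⌈(38·385+77)/536⌉ = ⌈15092/536⌉ − ⌈14707/536⌉ = 29 − 28 = 1
n=39: ⌈(40·385+77)/536⌉ − ⌈(39·385+77)/536⌉ = ⌈15477/536⌉ − ⌈15092/536⌉ = 29 − 29 = 0
n=40: ⌈(41·385+77)/536⌉ − ⌈(40·385+77)/536⌉ = ⌈15862/536⌉ − ⌈15477/536⌉ = 30 − 29 = 1
n=41: ⌈(42·385+77)/536⌉ − ⌈(41·385+77)/536⌉ = ⌈16247/536⌉ − ⌈15862/536⌉ = 31 − 30 = 1
n=42: ⌈(43·385+77)/536⌉ − ⌈(42·385+77)/536⌉ = ⌈16632/536⌉ − ⌈16247/536⌉ = 32 − 31 = 1
n=43: ⌈(44·385+77)/536⌉ − ⌈(43·385+77)/536⌉ = ⌈17017/536⌉ − ⌈16632/536⌉ = 32 − 32 = 0
n=44: ⌈(45·385+77)/536⌉ − ⌈(44·385+77)/536⌉ = ⌈17402/536⌉ − ⌈17017/536⌉ = 33 − 32 = 1
n=45: ⌈(46·385+77)/536⌉ − ⌈(45·385+77)/536⌉ = ⌈17787/536⌉ − ⌈17402/536⌉ = 34 − 33 = 1
n=46: ⌈(47·385+77)/536⌉ − ⌈(46·385+77)/536⌉ = ⌈18172/536⌉ − ⌈17787/536⌉ = 34 − 34 = 0
n=47: ⌈(48·385+77)/536⌉ − ⌈(47·385+77)/536⌉ = ⌈18557/536⌉ − ⌈18172/536⌉ = 35 − 34 = 1
n=48: ⌈(49·385+77)/536⌉ − ⌈(48·385+77)/536⌉ = ⌈18942/536⌉ − ⌈18557/536⌉ = 36 − 35 = 1
n=49: ⌈(50·385+77)/536⌉ − ⌈(49·385+77)/536⌉ = ⌈19327/536⌉ − ⌈18942/536⌉ = 37 − 36 = 1
n=50: ⌈(51·385+77)/536⌉ − ⌈(50·385+77)/536⌉ = ⌈19712/536⌉ − ⌈19327/536⌉ = 37 − 37 = 0
n=51: ⌈(52·385+77)/536⌉ − ⌈(51·385+77)/536⌉ = ⌈20097/536⌉ − ⌈19712/536⌉ = 38 − 37 = 1
n=52: ⌈(53·385+77)/536⌉ − ⌈(52·385+77)/536⌉ = ⌈20482/536⌉ − ⌈20097/536⌉ = 39 − 38 = 1
n=53: ⌈(54·385+77)/536⌉ − ⌈(53·385+77)/536⌉ = ⌈20867/536⌉ − ⌈20482/536⌉ = 39 − 39 = 0
n=54: ⌈(55·385+77)/536⌉ − ⌈(54·385+77)/536⌉ = ⌈21252/536⌉ − ⌈20867/536⌉ = 40 − 39 = 1
n=55: ⌈(56·385+77)/536⌉ − ⌈(55·385+77)/536⌉ = ⌈21637/536⌉ − ⌈21252/536⌉ = 41 − 40 = 1
n=56: ⌈(57·385+77)/536⌉ − ⌈(56·385+77)/536⌉ = ⌈22022/536⌉ − ⌈21637/536⌉ = 42 − 41 = 1
n=57: ⌈(58·385+77)/536⌉ − ⌈(57·385+77)/536⌉ = ⌈22407/536⌉ − ⌈22022/536⌉ = 42 − 42 = 0
n=58: ⌈(59·385+77)/536⌉ − ⌈(58·385+77)/536⌉ = ⌈22792/536⌉ − ⌈22407/536⌉ = 43 − 42 = 1
n=59: ⌈(60·385+77)/536⌉ − ⌈(59·385+77)/536⌉ = ⌈23177/536⌉ − ⌈22792/536⌉ = 44 − 43 = 1
n=60: ⌈(61·385+77)/536⌉ − ⌈(60·385+77)/536⌉ = ⌈23562/536⌉ − ⌈23177/536⌉ = 44 − 44 = 0
n=61: ⌈(62·385+77)/536⌉ − ⌈(61·385+77)/536⌉ = ⌈23947/536⌉ − ⌈23562/536⌉ = 45 − 44 = 1
n=62: ⌈(63·385+77)/536⌉ − ⌈(62·385+77)/536⌉ = ⌈24332/536⌉ − ⌈23947/536⌉ = 46 − 45 = 1
n=63: ⌈(64·385+77)/536⌉ − ⌈(63·385+77)/536⌉ = ⌈24717/536⌉ − ⌈24332/536⌉ = 47 − 46 = 1
n=64: ⌈(65·385+77)/536⌉ − ⌈(64·385+77)/536⌉ = ⌈25102/536⌉ − ⌈24717/536⌉ = 47 − 47 = 0
n=65: ⌈(66·385+77)/536⌉ − ⌈(65·385+77)/536⌉ = ⌈25487/536⌉ − ⌈25102/536⌉ = 48 − 47 = 1


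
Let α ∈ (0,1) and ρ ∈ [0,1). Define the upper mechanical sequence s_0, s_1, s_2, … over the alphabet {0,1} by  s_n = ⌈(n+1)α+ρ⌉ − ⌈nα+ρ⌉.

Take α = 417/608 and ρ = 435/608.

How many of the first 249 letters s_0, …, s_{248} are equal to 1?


#1s = Σ_{n=0}^{248} s_n = Σ_{n=0}^{248} (⌈(n+1)α+ρ⌉ − ⌈nα+ρ⌉)
the sum telescopes: every ⌈nα+ρ⌉ with 0 < n < 249 appears once with + and once with −, leaving ⌈249α+ρ⌉ − ⌈0·α+ρ⌉
249α + ρ = (249·417 + 435) / 608 = 104268/608
ρ = 435/608
⌈104268/608⌉ = 172,  ⌈435/608⌉ = 1
#1s = 172 − 1 = 171

171


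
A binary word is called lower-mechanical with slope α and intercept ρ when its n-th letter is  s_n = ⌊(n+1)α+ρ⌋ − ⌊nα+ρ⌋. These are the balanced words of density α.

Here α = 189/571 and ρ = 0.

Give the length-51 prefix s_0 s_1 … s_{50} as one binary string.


000100100100100100100100100100100100100100100100100

n=0: ⌊(1·189)/571⌋ − ⌊(0·189)/571⌋ = ⌊189/571⌋ − ⌊0/571⌋ = 0 − 0 = 0
n=1: ⌊(2·189)/571⌋ − ⌊(1·189)/571⌋ = ⌊378/571⌋ − ⌊189/571⌋ = 0 − 0 = 0
n=2: ⌊(3·189)/571⌋ − ⌊(2·189)/571⌋ = ⌊567/571⌋ − ⌊378/571⌋ = 0 − 0 = 0
n=3: ⌊(4·189)/571⌋ − ⌊(3·189)/571⌋ = ⌊756/571⌋ − ⌊567/571⌋ = 1 − 0 = 1
n=4: ⌊(5·189)/571⌋ − ⌊(4·189)/571⌋ = ⌊945/571⌋ − ⌊756/571⌋ = 1 − 1 = 0
n=5: ⌊(6·189)/571⌋ − ⌊(5·189)/571⌋ = ⌊1134/571⌋ − ⌊945/571⌋ = 1 − 1 = 0
n=6: ⌊(7·189)/571⌋ − ⌊(6·189)/571⌋ = ⌊1323/571⌋ − ⌊1134/571⌋ = 2 − 1 = 1
n=7: ⌊(8·189)/571⌋ − ⌊(7·189)/571⌋ = ⌊1512/571⌋ − ⌊1323/571⌋ = 2 − 2 = 0
n=8: ⌊(9·189)/571⌋ − ⌊(8·189)/571⌋ = ⌊1701/571⌋ − ⌊1512/571⌋ = 2 − 2 = 0
n=9: ⌊(10·189)/571⌋ − ⌊(9·189)/571⌋ = ⌊1890/571⌋ − ⌊1701/571⌋ = 3 − 2 = 1
n=10: ⌊(11·189)/571⌋ − ⌊(10·189)/571⌋ = ⌊2079/571⌋ − ⌊1890/571⌋ = 3 − 3 = 0
n=11: ⌊(12·189)/571⌋ − ⌊(11·189)/571⌋ = ⌊2268/571⌋ − ⌊2079/571⌋ = 3 − 3 = 0
n=12: ⌊(13·189)/571⌋ − ⌊(12·189)/571⌋ = ⌊2457/571⌋ − ⌊2268/571⌋ = 4 − 3 = 1
n=13: ⌊(14·189)/571⌋ − ⌊(13·189)/571⌋ = ⌊2646/571⌋ − ⌊2457/571⌋ = 4 − 4 = 0
n=14: ⌊(15·189)/571⌋ − ⌊(14·189)/571⌋ = ⌊2835/571⌋ − ⌊2646/571⌋ = 4 − 4 = 0
n=15: ⌊(16·189)/571⌋ − ⌊(15·189)/571⌋ = ⌊3024/571⌋ − ⌊2835/571⌋ = 5 − 4 = 1
n=16: ⌊(17·189)/571⌋ − ⌊(16·189)/571⌋ = ⌊3213/571⌋ − ⌊3024/571⌋ = 5 − 5 = 0
n=17: ⌊(18·189)/571⌋ − ⌊(17·189)/571⌋ = ⌊3402/571⌋ − ⌊3213/571⌋ = 5 − 5 = 0
n=18: ⌊(19·189)/571⌋ − ⌊(18·189)/571⌋ = ⌊3591/571⌋ − ⌊3402/571⌋ = 6 − 5 = 1
n=19: ⌊(20·189)/571⌋ − ⌊(19·189)/571⌋ = ⌊3780/571⌋ − ⌊3591/571⌋ = 6 − 6 = 0
n=20: ⌊(21·189)/571⌋ − ⌊(20·189)/571⌋ = ⌊3969/571⌋ − ⌊3780/571⌋ = 6 − 6 = 0
n=21: ⌊(22·189)/571⌋ − ⌊(21·189)/571⌋ = ⌊4158/571⌋ − ⌊3969/571⌋ = 7 − 6 = 1
n=22: ⌊(23·189)/571⌋ − ⌊(22·189)/571⌋ = ⌊4347/571⌋ − ⌊4158/571⌋ = 7 − 7 = 0
n=23: ⌊(24·189)/571⌋ − ⌊(23·189)/571⌋ = ⌊4536/571⌋ − ⌊4347/571⌋ = 7 − 7 = 0
n=24: ⌊(25·189)/571⌋ − ⌊(24·189)/571⌋ = ⌊4725/571⌋ − ⌊4536/571⌋ = 8 − 7 = 1
n=25: ⌊(26·189)/571⌋ − ⌊(25·189)/571⌋ = ⌊4914/571⌋ − ⌊4725/571⌋ = 8 − 8 = 0
n=26: ⌊(27·189)/571⌋ − ⌊(26·189)/571⌋ = ⌊5103/571⌋ − ⌊4914/571⌋ = 8 − 8 = 0
n=27: ⌊(28·189)/571⌋ − ⌊(27·189)/571⌋ = ⌊5292/571⌋ − ⌊5103/571⌋ = 9 − 8 = 1
n=28: ⌊(29·189)/571⌋ − ⌊(28·189)/571⌋ = ⌊5481/571⌋ − ⌊5292/571⌋ = 9 − 9 = 0
n=29: ⌊(30·189)/571⌋ − ⌊(29·189)/571⌋ = ⌊5670/571⌋ − ⌊5481/571⌋ = 9 − 9 = 0
n=30: ⌊(31·189)/571⌋ − ⌊(30·189)/571⌋ = ⌊5859/571⌋ − ⌊5670/571⌋ = 10 − 9 = 1
n=31: ⌊(32·189)/571⌋ − ⌊(31·189)/571⌋ = ⌊6048/571⌋ − ⌊5859/571⌋ = 10 − 10 = 0
n=32: ⌊(33·189)/571⌋ − ⌊(32·189)/571⌋ = ⌊6237/571⌋ − ⌊6048/571⌋ = 10 − 10 = 0
n=33: ⌊(34·189)/571⌋ − ⌊(33·189)/571⌋ = ⌊6426/571⌋ − ⌊6237/571⌋ = 11 − 10 = 1
n=34: ⌊(35·189)/571⌋ − ⌊(34·189)/571⌋ = ⌊6615/571⌋ − ⌊6426/571⌋ = 11 − 11 = 0
n=35: ⌊(36·189)/571⌋ − ⌊(35·189)/571⌋ = ⌊6804/571⌋ − ⌊6615/571⌋ = 11 − 11 = 0
n=36: ⌊(37·189)/571⌋ − ⌊(36·189)/571⌋ = ⌊6993/571⌋ − ⌊6804/571⌋ = 12 − 11 = 1
n=37: ⌊(38·189)/571⌋ − ⌊(37·189)/571⌋ = ⌊7182/571⌋ − ⌊6993/571⌋ = 12 − 12 = 0
n=38: ⌊(39·189)/571⌋ − ⌊(38·189)/571⌋ = ⌊7371/571⌋ − ⌊7182/571⌋ = 12 − 12 = 0
n=39: ⌊(40·189)/571⌋ − ⌊(39·189)/571⌋ = ⌊7560/571⌋ − ⌊7371/571⌋ = 13 − 12 = 1
n=40: ⌊(41·189)/571⌋ − ⌊(40·189)/571⌋ = ⌊7749/571⌋ − ⌊7560/571⌋ = 13 − 13 = 0
n=41: ⌊(42·189)/571⌋ − ⌊(41·189)/571⌋ = ⌊7938/571⌋ − ⌊7749/571⌋ = 13 − 13 = 0
n=42: ⌊(43·189)/571⌋ − ⌊(42·189)/571⌋ = ⌊8127/571⌋ − ⌊7938/571⌋ = 14 − 13 = 1
n=43: ⌊(44·189)/571⌋ − ⌊(43·189)/571⌋ = ⌊8316/571⌋ − ⌊8127/571⌋ = 14 − 14 = 0
n=44: ⌊(45·189)/571⌋ − ⌊(44·189)/571⌋ = ⌊8505/571⌋ − ⌊8316/571⌋ = 14 − 14 = 0
n=45: ⌊(46·189)/571⌋ − ⌊(45·189)/571⌋ = ⌊8694/571⌋ − ⌊8505/571⌋ = 15 − 14 = 1
n=46: ⌊(47·189)/571⌋ − ⌊(46·189)/571⌋ = ⌊8883/571⌋ − ⌊8694/571⌋ = 15 − 15 = 0
n=47: ⌊(48·189)/571⌋ − ⌊(47·189)/571⌋ = ⌊9072/571⌋ − ⌊8883/571⌋ = 15 − 15 = 0
n=48: ⌊(49·189)/571⌋ − ⌊(48·189)/571⌋ = ⌊9261/571⌋ − ⌊9072/571⌋ = 16 − 15 = 1
n=49: ⌊(50·189)/571⌋ − ⌊(49·189)/571⌋ = ⌊9450/571⌋ − ⌊9261/571⌋ = 16 − 16 = 0
n=50: ⌊(51·189)/571⌋ − ⌊(50·189)/571⌋ = ⌊9639/571⌋ − ⌊9450/571⌋ = 16 − 16 = 0


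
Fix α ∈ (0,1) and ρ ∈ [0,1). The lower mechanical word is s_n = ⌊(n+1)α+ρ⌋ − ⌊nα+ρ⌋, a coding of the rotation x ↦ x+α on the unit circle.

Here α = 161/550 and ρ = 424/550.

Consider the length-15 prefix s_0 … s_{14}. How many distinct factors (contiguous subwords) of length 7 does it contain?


7

t_n = ⌊(n·161+424)/550⌋ for n = 0 … 15:
  n=0…9: ⌊424/550⌋=0 ⌊585/550⌋=1 ⌊746/550⌋=1 ⌊907/550⌋=1 ⌊1068/550⌋=1 ⌊1229/550⌋=2 ⌊1390/550⌋=2 ⌊1551/550⌋=2 ⌊1712/550⌋=3 ⌊1873/550⌋=3
  n=10…15: ⌊2034/550⌋=3 ⌊2195/550⌋=3 ⌊2356/550⌋=4 ⌊2517/550⌋=4 ⌊2678/550⌋=4 ⌊2839/550⌋=5
s_n = t_(n+1) − t_n for n = 0 … 14 gives
prefix = 100010010001001
slide a length-7 window over [0..6] … [8..14] (9 windows); first occurrence of each distinct factor:
  [  0..  6] 1000100
  [  1..  7] 0001001
  [  2..  8] 0010010
  [  3..  9] 0100100
  [  4.. 10] 1001000
  [  5.. 11] 0010001
  [  6.. 12] 0100010
  (the other 2 windows repeat one of these)
distinct factors: {0001001, 0010001, 0010010, 0100010, 0100100, 1000100, 1001000}
count = 7  (Sturmian bound for length 7 is 8)


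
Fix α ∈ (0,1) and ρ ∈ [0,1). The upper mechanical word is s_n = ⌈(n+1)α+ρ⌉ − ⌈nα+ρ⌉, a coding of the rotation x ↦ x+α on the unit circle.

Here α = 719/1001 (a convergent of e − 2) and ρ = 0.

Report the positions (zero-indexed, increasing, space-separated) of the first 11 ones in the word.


n=0: ⌈719/1001⌉−⌈0/1001⌉ = 1−0 = 1  ← one
n=1: ⌈1438/1001⌉−⌈719/1001⌉ = 2−1 = 1  ← one
n=2: ⌈2157/1001⌉−⌈1438/1001⌉ = 3−2 = 1  ← one
n=3: ⌈2876/1001⌉−⌈2157/1001⌉ = 3−3 = 0
n=4: ⌈3595/1001⌉−⌈2876/1001⌉ = 4−3 = 1  ← one
n=5: ⌈4314/1001⌉−⌈3595/1001⌉ = 5−4 = 1  ← one
n=6: ⌈5033/1001⌉−⌈4314/1001⌉ = 6−5 = 1  ← one
n=7: ⌈5752/1001⌉−⌈5033/1001⌉ = 6−6 = 0
n=8: ⌈6471/1001⌉−⌈5752/1001⌉ = 7−6 = 1  ← one
n=9: ⌈7190/1001⌉−⌈6471/1001⌉ = 8−7 = 1  ← one
n=10: ⌈7909/1001⌉−⌈7190/1001⌉ = 8−8 = 0
n=11: ⌈8628/1001⌉−⌈7909/1001⌉ = 9−8 = 1  ← one
n=12: ⌈9347/1001⌉−⌈8628/1001⌉ = 10−9 = 1  ← one
n=13: ⌈10066/1001⌉−⌈9347/1001⌉ = 11−10 = 1  ← one
positions of the first 11 ones: 0 1 2 4 5 6 8 9 11 12 13

0 1 2 4 5 6 8 9 11 12 13


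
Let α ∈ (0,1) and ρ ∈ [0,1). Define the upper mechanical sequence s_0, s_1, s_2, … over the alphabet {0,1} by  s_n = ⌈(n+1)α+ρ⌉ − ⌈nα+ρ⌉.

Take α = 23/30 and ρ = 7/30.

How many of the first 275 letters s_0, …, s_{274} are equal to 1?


211

#1s = Σ_{n=0}^{274} s_n = Σ_{n=0}^{274} (⌈(n+1)α+ρ⌉ − ⌈nα+ρ⌉)
the sum telescopes: every ⌈nα+ρ⌉ with 0 < n < 275 appears once with + and once with −, leaving ⌈275α+ρ⌉ − ⌈0·α+ρ⌉
275α + ρ = (275·23 + 7) / 30 = 6332/30
ρ = 7/30
⌈6332/30⌉ = 212,  ⌈7/30⌉ = 1
#1s = 212 − 1 = 211


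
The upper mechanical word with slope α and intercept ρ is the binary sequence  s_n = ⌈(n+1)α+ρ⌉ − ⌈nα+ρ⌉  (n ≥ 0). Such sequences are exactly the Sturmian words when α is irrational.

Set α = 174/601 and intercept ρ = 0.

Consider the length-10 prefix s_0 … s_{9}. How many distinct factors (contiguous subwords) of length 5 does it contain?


4

t_n = ⌈(n·174)/601⌉ for n = 0 … 10:
  n=0…9: ⌈0/601⌉=0 ⌈174/601⌉=1 ⌈348/601⌉=1 ⌈522/601⌉=1 ⌈696/601⌉=2 ⌈870/601⌉=2 ⌈1044/601⌉=2 ⌈1218/601⌉=3 ⌈1392/601⌉=3 ⌈1566/601⌉=3
  n=10: ⌈1740/601⌉=3
s_n = t_(n+1) − t_n for n = 0 … 9 gives
prefix = 1001001000
slide a length-5 window over [0..4] … [5..9] (6 windows); first occurrence of each distinct factor:
  [  0..  4] 10010
  [  1..  5] 00100
  [  2..  6] 01001
  [  5..  9] 01000
  (the other 2 windows repeat one of these)
distinct factors: {00100, 01000, 01001, 10010}
count = 4  (Sturmian bound for length 5 is 6)


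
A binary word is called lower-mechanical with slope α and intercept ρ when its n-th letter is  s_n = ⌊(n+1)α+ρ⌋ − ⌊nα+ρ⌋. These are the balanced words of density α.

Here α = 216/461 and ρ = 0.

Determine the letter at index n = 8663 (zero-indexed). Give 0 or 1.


0

(n+1)α + ρ = (8664·216) / 461 = 1871424/461
nα + ρ     = (8663·216) / 461 = 1871208/461
⌊1871424/461⌋ = 4059,  ⌊1871208/461⌋ = 4059
s_{8663} = 4059 − 4059 = 0


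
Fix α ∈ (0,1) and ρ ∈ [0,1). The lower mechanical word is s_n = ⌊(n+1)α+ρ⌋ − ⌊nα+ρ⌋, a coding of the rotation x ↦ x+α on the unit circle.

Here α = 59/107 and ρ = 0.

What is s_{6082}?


(n+1)α + ρ = (6083·59) / 107 = 358897/107
nα + ρ     = (6082·59) / 107 = 358838/107
⌊358897/107⌋ = 3354,  ⌊358838/107⌋ = 3353
s_{6082} = 3354 − 3353 = 1

1


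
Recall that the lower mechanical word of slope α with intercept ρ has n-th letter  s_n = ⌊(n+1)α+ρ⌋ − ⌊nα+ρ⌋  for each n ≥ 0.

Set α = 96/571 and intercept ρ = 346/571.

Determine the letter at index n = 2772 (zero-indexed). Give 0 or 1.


(n+1)α + ρ = (2773·96 + 346) / 571 = 266554/571
nα + ρ     = (2772·96 + 346) / 571 = 266458/571
⌊266554/571⌋ = 466,  ⌊266458/571⌋ = 466
s_{2772} = 466 − 466 = 0

0


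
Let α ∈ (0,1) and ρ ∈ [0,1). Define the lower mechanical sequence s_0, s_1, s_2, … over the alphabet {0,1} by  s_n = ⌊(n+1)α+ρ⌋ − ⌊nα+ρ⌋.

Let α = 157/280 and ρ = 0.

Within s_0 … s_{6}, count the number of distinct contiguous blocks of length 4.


2

t_n = ⌊(n·157)/280⌋ for n = 0 … 7:
  n=0…7: ⌊0/280⌋=0 ⌊157/280⌋=0 ⌊314/280⌋=1 ⌊471/280⌋=1 ⌊628/280⌋=2 ⌊785/280⌋=2 ⌊942/280⌋=3 ⌊1099/280⌋=3
s_n = t_(n+1) − t_n for n = 0 … 6 gives
prefix = 0101010
slide a length-4 window over [0..3] … [3..6] (4 windows); first occurrence of each distinct factor:
  [  0..  3] 0101
  [  1..  4] 1010
  (the other 2 windows repeat one of these)
distinct factors: {0101, 1010}
count = 2  (Sturmian bound for length 4 is 5)


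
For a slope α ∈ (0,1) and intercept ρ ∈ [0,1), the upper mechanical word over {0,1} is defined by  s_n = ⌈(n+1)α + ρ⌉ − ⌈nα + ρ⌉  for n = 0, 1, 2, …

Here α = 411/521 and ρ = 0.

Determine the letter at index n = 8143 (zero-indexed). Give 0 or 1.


1

(n+1)α + ρ = (8144·411) / 521 = 3347184/521
nα + ρ     = (8143·411) / 521 = 3346773/521
⌈3347184/521⌉ = 6425,  ⌈3346773/521⌉ = 6424
s_{8143} = 6425 − 6424 = 1


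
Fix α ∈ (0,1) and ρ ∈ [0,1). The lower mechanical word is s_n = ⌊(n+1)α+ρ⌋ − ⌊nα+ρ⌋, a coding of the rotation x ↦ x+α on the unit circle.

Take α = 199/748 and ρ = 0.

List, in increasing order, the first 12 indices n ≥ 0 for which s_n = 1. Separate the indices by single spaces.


n=0: ⌊199/748⌋−⌊0/748⌋ = 0−0 = 0
n=1: ⌊398/748⌋−⌊199/748⌋ = 0−0 = 0
n=2: ⌊597/748⌋−⌊398/748⌋ = 0−0 = 0
n=3: ⌊796/748⌋−⌊597/748⌋ = 1−0 = 1  ← one
n=4: ⌊995/748⌋−⌊796/748⌋ = 1−1 = 0
n=5: ⌊1194/748⌋−⌊995/748⌋ = 1−1 = 0
n=6: ⌊1393/748⌋−⌊1194/748⌋ = 1−1 = 0
n=7: ⌊1592/748⌋−⌊1393/748⌋ = 2−1 = 1  ← one
n=8: ⌊1791/748⌋−⌊1592/748⌋ = 2−2 = 0
n=9: ⌊1990/748⌋−⌊1791/748⌋ = 2−2 = 0
n=10: ⌊2189/748⌋−⌊1990/748⌋ = 2−2 = 0
n=11: ⌊2388/748⌋−⌊2189/748⌋ = 3−2 = 1  ← one
n=12: ⌊2587/748⌋−⌊2388/748⌋ = 3−3 = 0
n=13: ⌊2786/748⌋−⌊2587/748⌋ = 3−3 = 0
n=14: ⌊2985/748⌋−⌊2786/748⌋ = 3−3 = 0
n=15: ⌊3184/748⌋−⌊2985/748⌋ = 4−3 = 1  ← one
n=16: ⌊3383/748⌋−⌊3184/748⌋ = 4−4 = 0
n=17: ⌊3582/748⌋−⌊3383/748⌋ = 4−4 = 0
n=18: ⌊3781/748⌋−⌊3582/748⌋ = 5−4 = 1  ← one
n=19: ⌊3980/748⌋−⌊3781/748⌋ = 5−5 = 0
n=20: ⌊4179/748⌋−⌊3980/748⌋ = 5−5 = 0
n=21: ⌊4378/748⌋−⌊4179/748⌋ = 5−5 = 0
n=22: ⌊4577/748⌋−⌊4378/748⌋ = 6−5 = 1  ← one
n=23: ⌊4776/748⌋−⌊4577/748⌋ = 6−6 = 0
n=24: ⌊4975/748⌋−⌊4776/748⌋ = 6−6 = 0
n=25: ⌊5174/748⌋−⌊4975/748⌋ = 6−6 = 0
n=26: ⌊5373/748⌋−⌊5174/748⌋ = 7−6 = 1  ← one
n=27: ⌊5572/748⌋−⌊5373/748⌋ = 7−7 = 0
n=28: ⌊5771/748⌋−⌊5572/748⌋ = 7−7 = 0
n=29: ⌊5970/748⌋−⌊5771/748⌋ = 7−7 = 0
n=30: ⌊6169/748⌋−⌊5970/748⌋ = 8−7 = 1  ← one
n=31: ⌊6368/748⌋−⌊6169/748⌋ = 8−8 = 0
n=32: ⌊6567/748⌋−⌊6368/748⌋ = 8−8 = 0
n=33: ⌊6766/748⌋−⌊6567/748⌋ = 9−8 = 1  ← one
n=34: ⌊6965/748⌋−⌊6766/748⌋ = 9−9 = 0
n=35: ⌊7164/748⌋−⌊6965/748⌋ = 9−9 = 0
n=36: ⌊7363/748⌋−⌊7164/748⌋ = 9−9 = 0
n=37: ⌊7562/748⌋−⌊7363/748⌋ = 10−9 = 1  ← one
n=38: ⌊7761/748⌋−⌊7562/748⌋ = 10−10 = 0
n=39: ⌊7960/748⌋−⌊7761/748⌋ = 10−10 = 0
n=40: ⌊8159/748⌋−⌊7960/748⌋ = 10−10 = 0
n=41: ⌊8358/748⌋−⌊8159/748⌋ = 11−10 = 1  ← one
n=42: ⌊8557/748⌋−⌊8358/748⌋ = 11−11 = 0
n=43: ⌊8756/748⌋−⌊8557/748⌋ = 11−11 = 0
n=44: ⌊8955/748⌋−⌊8756/748⌋ = 11−11 = 0
n=45: ⌊9154/748⌋−⌊8955/748⌋ = 12−11 = 1  ← one
positions of the first 12 ones: 3 7 11 15 18 22 26 30 33 37 41 45

3 7 11 15 18 22 26 30 33 37 41 45


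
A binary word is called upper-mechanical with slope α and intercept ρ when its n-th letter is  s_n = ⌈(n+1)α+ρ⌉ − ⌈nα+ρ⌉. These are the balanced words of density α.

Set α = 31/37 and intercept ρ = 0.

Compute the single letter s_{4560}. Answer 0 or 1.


1

(n+1)α + ρ = (4561·31) / 37 = 141391/37
nα + ρ     = (4560·31) / 37 = 141360/37
⌈141391/37⌉ = 3822,  ⌈141360/37⌉ = 3821
s_{4560} = 3822 − 3821 = 1


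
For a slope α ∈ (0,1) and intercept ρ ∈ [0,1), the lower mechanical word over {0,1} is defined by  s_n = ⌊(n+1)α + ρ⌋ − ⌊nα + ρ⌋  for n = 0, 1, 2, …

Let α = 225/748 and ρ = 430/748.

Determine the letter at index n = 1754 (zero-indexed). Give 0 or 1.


(n+1)α + ρ = (1755·225 + 430) / 748 = 395305/748
nα + ρ     = (1754·225 + 430) / 748 = 395080/748
⌊395305/748⌋ = 528,  ⌊395080/748⌋ = 528
s_{1754} = 528 − 528 = 0

0


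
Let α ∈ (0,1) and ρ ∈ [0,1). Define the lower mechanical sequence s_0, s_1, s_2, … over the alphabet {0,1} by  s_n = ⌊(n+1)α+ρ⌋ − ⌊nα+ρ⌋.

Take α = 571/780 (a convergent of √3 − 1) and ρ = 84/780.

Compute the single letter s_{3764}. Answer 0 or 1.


(n+1)α + ρ = (3765·571 + 84) / 780 = 2149899/780
nα + ρ     = (3764·571 + 84) / 780 = 2149328/780
⌊2149899/780⌋ = 2756,  ⌊2149328/780⌋ = 2755
s_{3764} = 2756 − 2755 = 1

1


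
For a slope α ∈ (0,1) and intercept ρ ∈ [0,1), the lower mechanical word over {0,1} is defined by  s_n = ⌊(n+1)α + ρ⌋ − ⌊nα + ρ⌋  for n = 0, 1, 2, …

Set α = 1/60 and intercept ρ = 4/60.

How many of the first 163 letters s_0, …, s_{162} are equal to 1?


2

#1s = Σ_{n=0}^{162} s_n = Σ_{n=0}^{162} (⌊(n+1)α+ρ⌋ − ⌊nα+ρ⌋)
the sum telescopes: every ⌊nα+ρ⌋ with 0 < n < 163 appears once with + and once with −, leaving ⌊163α+ρ⌋ − ⌊0·α+ρ⌋
163α + ρ = (163·1 + 4) / 60 = 167/60
ρ = 4/60
⌊167/60⌋ = 2,  ⌊4/60⌋ = 0
#1s = 2 − 0 = 2


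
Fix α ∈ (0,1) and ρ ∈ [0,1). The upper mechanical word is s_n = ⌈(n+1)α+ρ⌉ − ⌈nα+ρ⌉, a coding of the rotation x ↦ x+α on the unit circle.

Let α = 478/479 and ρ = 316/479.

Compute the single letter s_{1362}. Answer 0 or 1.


1

(n+1)α + ρ = (1363·478 + 316) / 479 = 651830/479
nα + ρ     = (1362·478 + 316) / 479 = 651352/479
⌈651830/479⌉ = 1361,  ⌈651352/479⌉ = 1360
s_{1362} = 1361 − 1360 = 1


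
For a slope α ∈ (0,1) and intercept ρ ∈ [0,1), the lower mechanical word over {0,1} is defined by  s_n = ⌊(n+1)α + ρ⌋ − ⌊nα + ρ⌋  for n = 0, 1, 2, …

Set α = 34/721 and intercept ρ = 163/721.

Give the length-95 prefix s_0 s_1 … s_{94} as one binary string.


00000000000000001000000000000000000001000000000000000000001000000000000000000000100000000000000

n=0: ⌊(1·34+163)/721⌋ − ⌊(0·34+163)/721⌋ = ⌊197/721⌋ − ⌊163/721⌋ = 0 − 0 = 0
n=1: ⌊(2·34+163)/721⌋ − ⌊(1·34+163)/721⌋ = ⌊231/721⌋ − ⌊197/721⌋ = 0 − 0 = 0
n=2: ⌊(3·34+163)/721⌋ − ⌊(2·34+163)/721⌋ = ⌊265/721⌋ − ⌊231/721⌋ = 0 − 0 = 0
n=3: ⌊(4·34+163)/721⌋ − ⌊(3·34+163)/721⌋ = ⌊299/721⌋ − ⌊265/721⌋ = 0 − 0 = 0
n=4: ⌊(5·34+163)/721⌋ − ⌊(4·34+163)/721⌋ = ⌊333/721⌋ − ⌊299/721⌋ = 0 − 0 = 0
n=5: ⌊(6·34+163)/721⌋ − ⌊(5·34+163)/721⌋ = ⌊367/721⌋ − ⌊333/721⌋ = 0 − 0 = 0
n=6: ⌊(7·34+163)/721⌋ − ⌊(6·34+163)/721⌋ = ⌊401/721⌋ − ⌊367/721⌋ = 0 − 0 = 0
n=7: ⌊(8·34+163)/721⌋ − ⌊(7·34+163)/721⌋ = ⌊435/721⌋ − ⌊401/721⌋ = 0 − 0 = 0
n=8: ⌊(9·34+163)/721⌋ − ⌊(8·34+163)/721⌋ = ⌊469/721⌋ − ⌊435/721⌋ = 0 − 0 = 0
n=9: ⌊(10·34+163)/721⌋ − ⌊(9·34+163)/721⌋ = ⌊503/721⌋ − ⌊469/721⌋ = 0 − 0 = 0
n=10: ⌊(11·34+163)/721⌋ − ⌊(10·34+163)/721⌋ = ⌊537/721⌋ − ⌊503/721⌋ = 0 − 0 = 0
n=11: ⌊(12·34+163)/721⌋ − ⌊(11·34+163)/721⌋ = ⌊571/721⌋ − ⌊537/721⌋ = 0 − 0 = 0
n=12: ⌊(13·34+163)/721⌋ − ⌊(12·34+163)/721⌋ = ⌊605/721⌋ − ⌊571/721⌋ = 0 − 0 = 0
n=13: ⌊(14·34+163)/721⌋ − ⌊(13·34+163)/721⌋ = ⌊639/721⌋ − ⌊605/721⌋ = 0 − 0 = 0
n=14: ⌊(15·34+163)/721⌋ − ⌊(14·34+163)/721⌋ = ⌊673/721⌋ − ⌊639/721⌋ = 0 − 0 = 0
n=15: ⌊(16·34+163)/721⌋ − ⌊(15·34+163)/721⌋ = ⌊707/721⌋ − ⌊673/721⌋ = 0 − 0 = 0
n=16: ⌊(17·34+163)/721⌋ − ⌊(16·34+163)/721⌋ = ⌊741/721⌋ − ⌊707/721⌋ = 1 − 0 = 1
n=17: ⌊(18·34+163)/721⌋ − ⌊(17·34+163)/721⌋ = ⌊775/721⌋ − ⌊741/721⌋ = 1 − 1 = 0
n=18: ⌊(19·34+163)/721⌋ − ⌊(18·34+163)/721⌋ = ⌊809/721⌋ − ⌊775/721⌋ = 1 − 1 = 0
n=19: ⌊(20·34+163)/721⌋ − ⌊(19·34+163)/721⌋ = ⌊843/721⌋ − ⌊809/721⌋ = 1 − 1 = 0
n=20: ⌊(21·34+163)/721⌋ − ⌊(20·34+163)/721⌋ = ⌊877/721⌋ − ⌊843/721⌋ = 1 − 1 = 0
n=21: ⌊(22·34+163)/721⌋ − ⌊(21·34+163)/721⌋ = ⌊911/721⌋ − ⌊877/721⌋ = 1 − 1 = 0
n=22: ⌊(23·34+163)/721⌋ − ⌊(22·34+163)/721⌋ = ⌊945/721⌋ − ⌊911/721⌋ = 1 − 1 = 0
n=23: ⌊(24·34+163)/721⌋ − ⌊(23·34+163)/721⌋ = ⌊979/721⌋ − ⌊945/721⌋ = 1 − 1 = 0
n=24: ⌊(25·34+163)/721⌋ − ⌊(24·34+163)/721⌋ = ⌊1013/721⌋ − ⌊979/721⌋ = 1 − 1 = 0
n=25: ⌊(26·34+163)/721⌋ − ⌊(25·34+163)/721⌋ = ⌊1047/721⌋ − ⌊1013/721⌋ = 1 − 1 = 0
n=26: ⌊(27·34+163)/721⌋ − ⌊(26·34+163)/721⌋ = ⌊1081/721⌋ − ⌊1047/721⌋ = 1 − 1 = 0
n=27: ⌊(28·34+163)/721⌋ − ⌊(27·34+163)/721⌋ = ⌊1115/721⌋ − ⌊1081/721⌋ = 1 − 1 = 0
n=28: ⌊(29·34+163)/721⌋ − ⌊(28·34+163)/721⌋ = ⌊1149/721⌋ − ⌊1115/721⌋ = 1 − 1 = 0
n=29: ⌊(30·34+163)/721⌋ − ⌊(29·34+163)/721⌋ = ⌊1183/721⌋ − ⌊1149/721⌋ = 1 − 1 = 0
n=30: ⌊(31·34+163)/721⌋ − ⌊(30·34+163)/721⌋ = ⌊1217/721⌋ − ⌊1183/721⌋ = 1 − 1 = 0
n=31: ⌊(32·34+163)/721⌋ − ⌊(31·34+163)/721⌋ = ⌊1251/721⌋ − ⌊1217/721⌋ = 1 − 1 = 0
n=32: ⌊(33·34+163)/721⌋ − ⌊(32·34+163)/721⌋ = ⌊1285/721⌋ − ⌊1251/721⌋ = 1 − 1 = 0
n=33: ⌊(34·34+163)/721⌋ − ⌊(33·34+163)/721⌋ = ⌊1319/721⌋ − ⌊1285/721⌋ = 1 − 1 = 0
n=34: ⌊(35·34+163)/721⌋ − ⌊(34·34+163)/721⌋ = ⌊1353/721⌋ − ⌊1319/721⌋ = 1 − 1 = 0
n=35: ⌊(36·34+163)/721⌋ − ⌊(35·34+163)/721⌋ = ⌊1387/721⌋ − ⌊1353/721⌋ = 1 − 1 = 0
n=36: ⌊(37·34+163)/721⌋ − ⌊(36·34+163)/721⌋ = ⌊1421/721⌋ − ⌊1387/721⌋ = 1 − 1 = 0
n=37: ⌊(38·34+163)/721⌋ − ⌊(37·34+163)/721⌋ = ⌊1455/721⌋ − ⌊1421/721⌋ = 2 − 1 = 1
n=38: ⌊(39·34+163)/721⌋ − ⌊(38·34+163)/721⌋ = ⌊1489/721⌋ − ⌊1455/721⌋ = 2 − 2 = 0
n=39: ⌊(40·34+163)/721⌋ − ⌊(39·34+163)/721⌋ = ⌊1523/721⌋ − ⌊1489/721⌋ = 2 − 2 = 0
n=40: ⌊(41·34+163)/721⌋ − ⌊(40·34+163)/721⌋ = ⌊1557/721⌋ − ⌊1523/721⌋ = 2 − 2 = 0
n=41: ⌊(42·34+163)/721⌋ − ⌊(41·34+163)/721⌋ = ⌊1591/721⌋ − ⌊1557/721⌋ = 2 − 2 = 0
n=42: ⌊(43·34+163)/721⌋ − ⌊(42·34+163)/721⌋ = ⌊1625/721⌋ − ⌊1591/721⌋ = 2 − 2 = 0
n=43: ⌊(44·34+163)/721⌋ − ⌊(43·34+163)/721⌋ = ⌊1659/721⌋ − ⌊1625/721⌋ = 2 − 2 = 0
n=44: ⌊(45·34+163)/721⌋ − ⌊(44·34+163)/721⌋ = ⌊1693/721⌋ − ⌊1659/721⌋ = 2 − 2 = 0
n=45: ⌊(46·34+163)/721⌋ − ⌊(45·34+163)/721⌋ = ⌊1727/721⌋ − ⌊1693/721⌋ = 2 − 2 = 0
n=46: ⌊(47·34+163)/721⌋ − ⌊(46·34+163)/721⌋ = ⌊1761/721⌋ − ⌊1727/721⌋ = 2 − 2 = 0
n=47: ⌊(48·34+163)/721⌋ − ⌊(47·34+163)/721⌋ = ⌊1795/721⌋ − ⌊1761/721⌋ = 2 − 2 = 0
n=48: ⌊(49·34+163)/721⌋ − ⌊(48·34+163)/721⌋ = ⌊1829/721⌋ − ⌊1795/721⌋ = 2 − 2 = 0
n=49: ⌊(50·34+163)/721⌋ − ⌊(49·34+163)/721⌋ = ⌊1863/721⌋ − ⌊1829/721⌋ = 2 − 2 = 0
n=50: ⌊(51·34+163)/721⌋ − ⌊(50·34+163)/721⌋ = ⌊1897/721⌋ − ⌊1863/721⌋ = 2 − 2 = 0
n=51: ⌊(52·34+163)/721⌋ − ⌊(51·34+163)/721⌋ = ⌊1931/721⌋ − ⌊1897/721⌋ = 2 − 2 = 0
n=52: ⌊(53·34+163)/721⌋ − ⌊(52·34+163)/721⌋ = ⌊1965/721⌋ − ⌊1931/721⌋ = 2 − 2 = 0
n=53: ⌊(54·34+163)/721⌋ − ⌊(53·34+163)/721⌋ = ⌊1999/721⌋ − ⌊1965/721⌋ = 2 − 2 = 0
n=54: ⌊(55·34+163)/721⌋ − ⌊(54·34+163)/721⌋ = ⌊2033/721⌋ − ⌊1999/721⌋ = 2 − 2 = 0
n=55: ⌊(56·34+163)/721⌋ − ⌊(55·34+163)/721⌋ = ⌊2067/721⌋ − ⌊2033/721⌋ = 2 − 2 = 0
n=56: ⌊(57·34+163)/721⌋ − ⌊(56·34+163)/721⌋ = ⌊2101/721⌋ − ⌊2067/721⌋ = 2 − 2 = 0
n=57: ⌊(58·34+163)/721⌋ − ⌊(57·34+163)/721⌋ = ⌊2135/721⌋ − ⌊2101/721⌋ = 2 − 2 = 0
n=58: ⌊(59·34+163)/721⌋ − ⌊(58·34+163)/721⌋ = ⌊2169/721⌋ − ⌊2135/721⌋ = 3 − 2 = 1
n=59: ⌊(60·34+163)/721⌋ − ⌊(59·34+163)/721⌋ = ⌊2203/721⌋ − ⌊2169/721⌋ = 3 − 3 = 0
n=60: ⌊(61·34+163)/721⌋ − ⌊(60·34+163)/721⌋ = ⌊2237/721⌋ − ⌊2203/721⌋ = 3 − 3 = 0
n=61: ⌊(62·34+163)/721⌋ − ⌊(61·34+163)/721⌋ = ⌊2271/721⌋ − ⌊2237/721⌋ = 3 − 3 = 0
n=62: ⌊(63·34+163)/721⌋ − ⌊(62·34+163)/721⌋ = ⌊2305/721⌋ − ⌊2271/721⌋ = 3 − 3 = 0
n=63: ⌊(64·34+163)/721⌋ − ⌊(63·34+163)/721⌋ = ⌊2339/721⌋ − ⌊2305/721⌋ = 3 − 3 = 0
n=64: ⌊(65·34+163)/721⌋ − ⌊(64·34+163)/721⌋ = ⌊2373/721⌋ − ⌊2339/721⌋ = 3 − 3 = 0
n=65: ⌊(66·34+163)/721⌋ − ⌊(65·34+163)/721⌋ = ⌊2407/721⌋ − ⌊2373/721⌋ = 3 − 3 = 0
n=66: ⌊(67·34+163)/721⌋ − ⌊(66·34+163)/721⌋ = ⌊2441/721⌋ − ⌊2407/721⌋ = 3 − 3 = 0
n=67: ⌊(68·34+163)/721⌋ − ⌊(67·34+163)/721⌋ = ⌊2475/721⌋ − ⌊2441/721⌋ = 3 − 3 = 0
n=68: ⌊(69·34+163)/721⌋ − ⌊(68·34+163)/721⌋ = ⌊2509/721⌋ − ⌊2475/721⌋ = 3 − 3 = 0
n=69: ⌊(70·34+163)/721⌋ − ⌊(69·34+163)/721⌋ = ⌊2543/721⌋ − ⌊2509/721⌋ = 3 − 3 = 0
n=70: ⌊(71·34+163)/721⌋ − ⌊(70·34+163)/721⌋ = ⌊2577/721⌋ − ⌊2543/721⌋ = 3 − 3 = 0
n=71: ⌊(72·34+163)/721⌋ − ⌊(71·34+163)/721⌋ = ⌊2611/721⌋ − ⌊2577/721⌋ = 3 − 3 = 0
n=72: ⌊(73·34+163)/721⌋ − ⌊(72·34+163)/721⌋ = ⌊2645/721⌋ − ⌊2611/721⌋ = 3 − 3 = 0
n=73: ⌊(74·34+163)/721⌋ − ⌊(73·34+163)/721⌋ = ⌊2679/721⌋ − ⌊2645/721⌋ = 3 − 3 = 0
n=74: ⌊(75·34+163)/721⌋ − ⌊(74·34+163)/721⌋ = ⌊2713/721⌋ − ⌊2679/721⌋ = 3 − 3 = 0
n=75: ⌊(76·34+163)/721⌋ − ⌊(75·34+163)/721⌋ = ⌊2747/721⌋ − ⌊2713/721⌋ = 3 − 3 = 0
n=76: ⌊(77·34+163)/721⌋ − ⌊(76·34+163)/721⌋ = ⌊2781/721⌋ − ⌊2747/721⌋ = 3 − 3 = 0
n=77: ⌊(78·34+163)/721⌋ − ⌊(77·34+163)/721⌋ = ⌊2815/721⌋ − ⌊2781/721⌋ = 3 − 3 = 0
n=78: ⌊(79·34+163)/721⌋ − ⌊(78·34+163)/721⌋ = ⌊2849/721⌋ − ⌊2815/721⌋ = 3 − 3 = 0
n=79: ⌊(80·34+163)/721⌋ − ⌊(79·34+163)/721⌋ = ⌊2883/721⌋ − ⌊2849/721⌋ = 3 − 3 = 0
n=80: ⌊(81·34+163)/721⌋ − ⌊(80·34+163)/721⌋ = ⌊2917/721⌋ − ⌊2883/721⌋ = 4 − 3 = 1
n=81: ⌊(82·34+163)/721⌋ − ⌊(81·34+163)/721⌋ = ⌊2951/721⌋ − ⌊2917/721⌋ = 4 − 4 = 0
n=82: ⌊(83·34+163)/721⌋ − ⌊(82·34+163)/721⌋ = ⌊2985/721⌋ − ⌊2951/721⌋ = 4 − 4 = 0
n=83: ⌊(84·34+163)/721⌋ − ⌊(83·34+163)/721⌋ = ⌊3019/721⌋ − ⌊2985/721⌋ = 4 − 4 = 0
n=84: ⌊(85·34+163)/721⌋ − ⌊(84·34+163)/721⌋ = ⌊3053/721⌋ − ⌊3019/721⌋ = 4 − 4 = 0
n=85: ⌊(86·34+163)/721⌋ − ⌊(85·34+163)/721⌋ = ⌊3087/721⌋ − ⌊3053/721⌋ = 4 − 4 = 0
n=86: ⌊(87·34+163)/721⌋ − ⌊(86·34+163)/721⌋ = ⌊3121/721⌋ − ⌊3087/721⌋ = 4 − 4 = 0
n=87: ⌊(88·34+163)/721⌋ − ⌊(87·34+163)/721⌋ = ⌊3155/721⌋ − ⌊3121/721⌋ = 4 − 4 = 0
n=88: ⌊(89·34+163)/721⌋ − ⌊(88·34+163)/721⌋ = ⌊3189/721⌋ − ⌊3155/721⌋ = 4 − 4 = 0
n=89: ⌊(90·34+163)/721⌋ − ⌊(89·34+163)/721⌋ = ⌊3223/721⌋ − ⌊3189/721⌋ = 4 − 4 = 0
n=90: ⌊(91·34+163)/721⌋ − ⌊(90·34+163)/721⌋ = ⌊3257/721⌋ − ⌊3223/721⌋ = 4 − 4 = 0
n=91: ⌊(92·34+163)/721⌋ − ⌊(91·34+163)/721⌋ = ⌊3291/721⌋ − ⌊3257/721⌋ = 4 − 4 = 0
n=92: ⌊(93·34+163)/721⌋ − ⌊(92·34+163)/721⌋ = ⌊3325/721⌋ − ⌊3291/721⌋ = 4 − 4 = 0
n=93: ⌊(94·34+163)/721⌋ − ⌊(93·34+163)/721⌋ = ⌊3359/721⌋ − ⌊3325/721⌋ = 4 − 4 = 0
n=94: ⌊(95·34+163)/721⌋ − ⌊(94·34+163)/721⌋ = ⌊3393/721⌋ − ⌊3359/721⌋ = 4 − 4 = 0


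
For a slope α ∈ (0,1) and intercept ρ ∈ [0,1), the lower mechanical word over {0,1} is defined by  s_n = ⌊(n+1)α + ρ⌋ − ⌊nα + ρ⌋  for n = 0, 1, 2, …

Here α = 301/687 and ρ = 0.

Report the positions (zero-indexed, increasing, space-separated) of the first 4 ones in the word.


2 4 6 9

n=0: ⌊301/687⌋−⌊0/687⌋ = 0−0 = 0
n=1: ⌊602/687⌋−⌊301/687⌋ = 0−0 = 0
n=2: ⌊903/687⌋−⌊602/687⌋ = 1−0 = 1  ← one
n=3: ⌊1204/687⌋−⌊903/687⌋ = 1−1 = 0
n=4: ⌊1505/687⌋−⌊1204/687⌋ = 2−1 = 1  ← one
n=5: ⌊1806/687⌋−⌊1505/687⌋ = 2−2 = 0
n=6: ⌊2107/687⌋−⌊1806/687⌋ = 3−2 = 1  ← one
n=7: ⌊2408/687⌋−⌊2107/687⌋ = 3−3 = 0
n=8: ⌊2709/687⌋−⌊2408/687⌋ = 3−3 = 0
n=9: ⌊3010/687⌋−⌊2709/687⌋ = 4−3 = 1  ← one
positions of the first 4 ones: 2 4 6 9


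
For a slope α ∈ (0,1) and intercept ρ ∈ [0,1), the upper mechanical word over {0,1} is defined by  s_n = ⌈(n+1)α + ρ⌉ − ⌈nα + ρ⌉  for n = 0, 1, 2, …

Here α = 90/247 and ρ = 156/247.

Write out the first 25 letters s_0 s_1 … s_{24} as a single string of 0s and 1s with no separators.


0101001001010010010010100

n=0: ⌈(1·90+156)/247⌉ − ⌈(0·90+156)/247⌉ = ⌈246/247⌉ − ⌈156/247⌉ = 1 − 1 = 0
n=1: ⌈(2·90+156)/247⌉ − ⌈(1·90+156)/247⌉ = ⌈336/247⌉ − ⌈246/247⌉ = 2 − 1 = 1
n=2: ⌈(3·90+156)/247⌉ − ⌈(2·90+156)/247⌉ = ⌈426/247⌉ − ⌈336/247⌉ = 2 − 2 = 0
n=3: ⌈(4·90+156)/247⌉ − ⌈(3·90+156)/247⌉ = ⌈516/247⌉ − ⌈426/247⌉ = 3 − 2 = 1
n=4: ⌈(5·90+156)/247⌉ − ⌈(4·90+156)/247⌉ = ⌈606/247⌉ − ⌈516/247⌉ = 3 − 3 = 0
n=5: ⌈(6·90+156)/247⌉ − ⌈(5·90+156)/247⌉ = ⌈696/247⌉ − ⌈606/247⌉ = 3 − 3 = 0
n=6: ⌈(7·90+156)/247⌉ − ⌈(6·90+156)/247⌉ = ⌈786/247⌉ − ⌈696/247⌉ = 4 − 3 = 1
n=7: ⌈(8·90+156)/247⌉ − ⌈(7·90+156)/247⌉ = ⌈876/247⌉ − ⌈786/247⌉ = 4 − 4 = 0
n=8: ⌈(9·90+156)/247⌉ − ⌈(8·90+156)/247⌉ = ⌈966/247⌉ − ⌈876/247⌉ = 4 − 4 = 0
n=9: ⌈(10·90+156)/247⌉ − ⌈(9·90+156)/247⌉ = ⌈1056/247⌉ − ⌈966/247⌉ = 5 − 4 = 1
n=10: ⌈(11·90+156)/247⌉ − ⌈(10·90+156)/247⌉ = ⌈1146/247⌉ − ⌈1056/247⌉ = 5 − 5 = 0
n=11: ⌈(12·90+156)/247⌉ − ⌈(11·90+156)/247⌉ = ⌈1236/247⌉ − ⌈1146/247⌉ = 6 − 5 = 1
n=12: ⌈(13·90+156)/247⌉ − ⌈(12·90+156)/247⌉ = ⌈1326/247⌉ − ⌈1236/247⌉ = 6 − 6 = 0
n=13: ⌈(14·90+156)/247⌉ − ⌈(13·90+156)/247⌉ = ⌈1416/247⌉ − ⌈1326/247⌉ = 6 − 6 = 0
n=14: ⌈(15·90+156)/247⌉ − ⌈(14·90+156)/247⌉ = ⌈1506/247⌉ − ⌈1416/247⌉ = 7 − 6 = 1
n=15: ⌈(16·90+156)/247⌉ − ⌈(15·90+156)/247⌉ = ⌈1596/247⌉ − ⌈1506/247⌉ = 7 − 7 = 0
n=16: ⌈(17·90+156)/247⌉ − ⌈(16·90+156)/247⌉ = ⌈1686/247⌉ − ⌈1596/247⌉ = 7 − 7 = 0
n=17: ⌈(18·90+156)/247⌉ − ⌈(17·90+156)/247⌉ = ⌈1776/247⌉ − ⌈1686/247⌉ = 8 − 7 = 1
n=18: ⌈(19·90+156)/247⌉ − ⌈(18·90+156)/247⌉ = ⌈1866/247⌉ − ⌈1776/247⌉ = 8 − 8 = 0
n=19: ⌈(20·90+156)/247⌉ − ⌈(19·90+156)/247⌉ = ⌈1956/247⌉ − ⌈1866/247⌉ = 8 − 8 = 0
n=20: ⌈(21·90+156)/247⌉ − ⌈(20·90+156)/247⌉ = ⌈2046/247⌉ − ⌈1956/247⌉ = 9 − 8 = 1
n=21: ⌈(22·90+156)/247⌉ − ⌈(21·90+156)/247⌉ = ⌈2136/247⌉ − ⌈2046/247⌉ = 9 − 9 = 0
n=22: ⌈(23·90+156)/247⌉ − ⌈(22·90+156)/247⌉ = ⌈2226/247⌉ − ⌈2136/247⌉ = 10 − 9 = 1
n=23: ⌈(24·90+156)/247⌉ − ⌈(23·90+156)/247⌉ = ⌈2316/247⌉ − ⌈2226/247⌉ = 10 − 10 = 0
n=24: ⌈(25·90+156)/247⌉ − ⌈(24·90+156)/247⌉ = ⌈2406/247⌉ − ⌈2316/247⌉ = 10 − 10 = 0


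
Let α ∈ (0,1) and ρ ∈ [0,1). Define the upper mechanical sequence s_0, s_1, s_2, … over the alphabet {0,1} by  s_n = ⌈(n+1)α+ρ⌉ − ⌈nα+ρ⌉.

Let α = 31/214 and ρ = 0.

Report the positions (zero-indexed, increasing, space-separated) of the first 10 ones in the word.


n=0: ⌈31/214⌉−⌈0/214⌉ = 1−0 = 1  ← one
n=1: ⌈62/214⌉−⌈31/214⌉ = 1−1 = 0
n=2: ⌈93/214⌉−⌈62/214⌉ = 1−1 = 0
  …
n=6: ⌈217/214⌉−⌈186/214⌉ = 2−1 = 1  ← one
n=7: ⌈248/214⌉−⌈217/214⌉ = 2−2 = 0
n=8: ⌈279/214⌉−⌈248/214⌉ = 2−2 = 0
  …
n=13: ⌈434/214⌉−⌈403/214⌉ = 3−2 = 1  ← one
n=14: ⌈465/214⌉−⌈434/214⌉ = 3−3 = 0
n=15: ⌈496/214⌉−⌈465/214⌉ = 3−3 = 0
  …
n=20: ⌈651/214⌉−⌈620/214⌉ = 4−3 = 1  ← one
n=21: ⌈682/214⌉−⌈651/214⌉ = 4−4 = 0
n=22: ⌈713/214⌉−⌈682/214⌉ = 4−4 = 0
  …
n=27: ⌈868/214⌉−⌈837/214⌉ = 5−4 = 1  ← one
n=28: ⌈899/214⌉−⌈868/214⌉ = 5−5 = 0
n=29: ⌈930/214⌉−⌈899/214⌉ = 5−5 = 0
  …
n=34: ⌈1085/214⌉−⌈1054/214⌉ = 6−5 = 1  ← one
n=35: ⌈1116/214⌉−⌈1085/214⌉ = 6−6 = 0
n=36: ⌈1147/214⌉−⌈1116/214⌉ = 6−6 = 0
  …
n=41: ⌈1302/214⌉−⌈1271/214⌉ = 7−6 = 1  ← one
n=42: ⌈1333/214⌉−⌈1302/214⌉ = 7−7 = 0
n=43: ⌈1364/214⌉−⌈1333/214⌉ = 7−7 = 0
  …
n=48: ⌈1519/214⌉−⌈1488/214⌉ = 8−7 = 1  ← one
n=49: ⌈1550/214⌉−⌈1519/214⌉ = 8−8 = 0
n=50: ⌈1581/214⌉−⌈1550/214⌉ = 8−8 = 0
  …
n=55: ⌈1736/214⌉−⌈1705/214⌉ = 9−8 = 1  ← one
n=56: ⌈1767/214⌉−⌈1736/214⌉ = 9−9 = 0
n=57: ⌈1798/214⌉−⌈1767/214⌉ = 9−9 = 0
  …
n=62: ⌈1953/214⌉−⌈1922/214⌉ = 10−9 = 1  ← one
positions of the first 10 ones: 0 6 13 20 27 34 41 48 55 62

0 6 13 20 27 34 41 48 55 62
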